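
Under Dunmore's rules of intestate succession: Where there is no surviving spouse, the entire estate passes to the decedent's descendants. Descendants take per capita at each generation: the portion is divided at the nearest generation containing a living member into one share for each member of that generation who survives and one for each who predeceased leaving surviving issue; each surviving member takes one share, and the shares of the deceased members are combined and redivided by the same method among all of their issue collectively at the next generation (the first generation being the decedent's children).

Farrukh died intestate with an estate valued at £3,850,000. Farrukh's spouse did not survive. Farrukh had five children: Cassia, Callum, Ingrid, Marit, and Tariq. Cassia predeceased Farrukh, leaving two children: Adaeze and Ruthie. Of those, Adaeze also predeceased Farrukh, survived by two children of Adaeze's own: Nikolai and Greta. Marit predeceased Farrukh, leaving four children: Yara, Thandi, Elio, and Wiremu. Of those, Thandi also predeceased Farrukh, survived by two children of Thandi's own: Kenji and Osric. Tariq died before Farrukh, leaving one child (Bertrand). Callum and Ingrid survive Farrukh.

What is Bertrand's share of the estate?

The entire £3,850,000 passes to the descendants.
That amount (£3,850,000) is divided at the children's generation into 5 shares of £770,000. Callum and Ingrid each take £770,000. The 3 shares of the deceased (Cassia, Marit, and Tariq) are combined into a pool of £2,310,000.
That pool (£2,310,000) is divided at the grandchildren's generation into 7 shares of £330,000. Ruthie, Yara, Elio, Wiremu, and Bertrand each take £330,000. The 2 shares of the deceased (Adaeze and Thandi) are combined into a pool of £660,000.
That pool (£660,000) is divided at the great-grandchildren's generation equally among Nikolai, Greta, Kenji, and Osric: £165,000 each.

Bertrand receives £330,000.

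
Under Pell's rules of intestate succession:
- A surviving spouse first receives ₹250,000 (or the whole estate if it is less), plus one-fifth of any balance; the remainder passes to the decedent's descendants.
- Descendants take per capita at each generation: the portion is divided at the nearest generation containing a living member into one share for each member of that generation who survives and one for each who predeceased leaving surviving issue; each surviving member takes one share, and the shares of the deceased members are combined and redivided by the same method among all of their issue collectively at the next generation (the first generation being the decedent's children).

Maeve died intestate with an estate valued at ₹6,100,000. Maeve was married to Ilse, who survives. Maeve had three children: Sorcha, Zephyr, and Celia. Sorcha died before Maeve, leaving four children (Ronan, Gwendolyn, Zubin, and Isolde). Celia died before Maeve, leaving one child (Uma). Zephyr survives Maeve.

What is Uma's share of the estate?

Ilse first takes ₹250,000, leaving a balance of ₹5,850,000. Ilse then takes one-fifth of the balance (₹1,170,000), for a total of ₹1,420,000. The remaining ₹4,680,000 passes to the descendants.
The descendants' portion (₹4,680,000) is divided at the children's generation into 3 shares of ₹1,560,000. Zephyr takes ₹1,560,000. The 2 shares of the deceased (Sorcha and Celia) are combined into a pool of ₹3,120,000.
That pool (₹3,120,000) is divided at the grandchildren's generation equally among Ronan, Gwendolyn, Zubin, Isolde, and Uma: ₹624,000 each.

Uma receives ₹624,000.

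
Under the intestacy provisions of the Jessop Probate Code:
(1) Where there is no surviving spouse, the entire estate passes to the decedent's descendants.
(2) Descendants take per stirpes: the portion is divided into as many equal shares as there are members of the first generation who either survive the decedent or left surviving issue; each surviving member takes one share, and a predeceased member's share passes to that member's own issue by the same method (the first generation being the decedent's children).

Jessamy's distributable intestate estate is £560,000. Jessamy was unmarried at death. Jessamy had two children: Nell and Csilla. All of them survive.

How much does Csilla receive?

Csilla receives £280,000.

The entire £560,000 passes to the descendants.
That amount (£560,000) is divided into 2 shares of £280,000: Nell and Csilla each take £280,000.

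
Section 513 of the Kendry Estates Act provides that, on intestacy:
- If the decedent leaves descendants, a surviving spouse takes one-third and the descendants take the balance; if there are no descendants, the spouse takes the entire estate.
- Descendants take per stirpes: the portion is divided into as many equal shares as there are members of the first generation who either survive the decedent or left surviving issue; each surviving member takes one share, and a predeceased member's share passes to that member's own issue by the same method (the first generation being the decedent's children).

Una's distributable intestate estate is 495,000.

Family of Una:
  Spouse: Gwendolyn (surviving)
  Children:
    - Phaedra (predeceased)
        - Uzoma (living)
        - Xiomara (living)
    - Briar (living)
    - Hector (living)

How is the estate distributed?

Gwendolyn takes one-third of 495,000 = 165,000. The remaining 330,000 passes to the descendants.
The descendants' portion (330,000) is divided into 3 shares of 110,000: Briar and Hector each take 110,000; Phaedra's 110,000 share passes to Phaedra's issue.
Phaedra's share (110,000) is divided into 2 shares of 55,000: Uzoma and Xiomara each take 55,000.

Gwendolyn: 165,000; Uzoma: 55,000; Xiomara: 55,000; Briar: 110,000; Hector: 110,000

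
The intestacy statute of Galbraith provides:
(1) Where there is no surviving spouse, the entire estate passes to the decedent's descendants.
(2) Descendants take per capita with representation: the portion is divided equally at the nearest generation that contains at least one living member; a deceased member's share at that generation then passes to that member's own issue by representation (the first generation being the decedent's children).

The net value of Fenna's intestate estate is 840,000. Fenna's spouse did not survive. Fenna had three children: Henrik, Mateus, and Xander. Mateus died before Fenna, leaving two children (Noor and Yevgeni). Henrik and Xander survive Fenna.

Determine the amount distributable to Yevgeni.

Yevgeni receives 140,000.

The entire 840,000 passes to the descendants.
That amount (840,000) is divided into 3 shares of 280,000: Henrik and Xander each take 280,000; Mateus's 280,000 share passes to Mateus's issue.
Mateus's share (280,000) is divided into 2 shares of 140,000: Noor and Yevgeni each take 140,000.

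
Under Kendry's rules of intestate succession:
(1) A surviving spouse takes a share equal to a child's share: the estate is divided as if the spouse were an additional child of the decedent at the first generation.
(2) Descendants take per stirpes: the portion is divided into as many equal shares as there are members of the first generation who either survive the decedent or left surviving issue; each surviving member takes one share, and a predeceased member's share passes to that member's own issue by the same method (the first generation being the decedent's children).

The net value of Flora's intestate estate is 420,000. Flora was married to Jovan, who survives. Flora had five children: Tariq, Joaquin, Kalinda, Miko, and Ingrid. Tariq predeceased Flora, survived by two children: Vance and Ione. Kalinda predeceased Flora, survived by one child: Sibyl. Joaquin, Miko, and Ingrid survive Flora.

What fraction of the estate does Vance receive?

The spouse counts as an additional share at the children's level, so there are 6 primary shares of 70,000. Jovan takes one such share (70,000).
The children's combined portion (350,000) is divided into 5 shares of 70,000: Joaquin, Miko, and Ingrid each take 70,000; Tariq's 70,000 share passes to Tariq's issue; Kalinda's 70,000 share passes to Kalinda's issue.
Tariq's share (70,000) is divided into 2 shares of 35,000: Vance and Ione each take 35,000.
Kalinda's share (70,000) passes entirely to Sibyl.

Vance receives 1/12 of the estate.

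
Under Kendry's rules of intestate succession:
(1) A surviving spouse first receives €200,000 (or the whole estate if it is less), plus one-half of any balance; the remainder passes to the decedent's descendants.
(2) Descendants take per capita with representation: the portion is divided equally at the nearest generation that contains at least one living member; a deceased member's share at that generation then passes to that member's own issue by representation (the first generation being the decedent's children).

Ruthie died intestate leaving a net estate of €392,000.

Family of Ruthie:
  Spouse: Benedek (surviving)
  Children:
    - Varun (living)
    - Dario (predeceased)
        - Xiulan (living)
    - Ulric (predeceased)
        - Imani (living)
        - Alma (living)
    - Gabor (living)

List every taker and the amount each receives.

Benedek: €296,000; Varun: €24,000; Xiulan: €24,000; Imani: €12,000; Alma: €12,000; Gabor: €24,000

Benedek first takes €200,000, leaving a balance of €192,000. Benedek then takes one-half of the balance (€96,000), for a total of €296,000. The remaining €96,000 passes to the descendants.
The descendants' portion (€96,000) is divided into 4 shares of €24,000: Varun and Gabor each take €24,000; Dario's €24,000 share passes to Dario's issue; Ulric's €24,000 share passes to Ulric's issue.
Dario's share (€24,000) passes entirely to Xiulan.
Ulric's share (€24,000) is divided into 2 shares of €12,000: Imani and Alma each take €12,000.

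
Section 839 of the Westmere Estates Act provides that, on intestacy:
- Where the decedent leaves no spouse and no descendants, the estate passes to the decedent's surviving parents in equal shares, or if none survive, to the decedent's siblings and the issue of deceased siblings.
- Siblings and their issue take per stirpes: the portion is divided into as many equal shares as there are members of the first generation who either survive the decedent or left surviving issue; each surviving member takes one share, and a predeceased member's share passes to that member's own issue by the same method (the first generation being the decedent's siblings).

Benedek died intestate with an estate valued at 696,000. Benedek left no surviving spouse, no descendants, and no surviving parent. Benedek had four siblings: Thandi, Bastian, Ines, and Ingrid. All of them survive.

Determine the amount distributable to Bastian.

Bastian receives 174,000.

The entire 696,000 passes to the siblings and their issue.
That amount (696,000) is divided into 4 shares of 174,000: Thandi, Bastian, Ines, and Ingrid each take 174,000.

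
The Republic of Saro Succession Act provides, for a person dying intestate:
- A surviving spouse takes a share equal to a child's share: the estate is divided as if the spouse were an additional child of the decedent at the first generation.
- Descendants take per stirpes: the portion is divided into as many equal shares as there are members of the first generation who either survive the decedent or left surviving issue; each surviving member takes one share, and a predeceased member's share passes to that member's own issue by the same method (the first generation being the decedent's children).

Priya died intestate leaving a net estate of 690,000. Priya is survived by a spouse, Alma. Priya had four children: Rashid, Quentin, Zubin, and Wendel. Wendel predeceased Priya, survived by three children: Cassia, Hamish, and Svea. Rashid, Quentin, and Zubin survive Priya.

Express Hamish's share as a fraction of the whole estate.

The spouse counts as an additional share at the children's level, so there are 5 primary shares of 138,000. Alma takes one such share (138,000).
The children's combined portion (552,000) is divided into 4 shares of 138,000: Rashid, Quentin, and Zubin each take 138,000; Wendel's 138,000 share passes to Wendel's issue.
Wendel's share (138,000) is divided into 3 shares of 46,000: Cassia, Hamish, and Svea each take 46,000.

Hamish receives 1/15 of the estate.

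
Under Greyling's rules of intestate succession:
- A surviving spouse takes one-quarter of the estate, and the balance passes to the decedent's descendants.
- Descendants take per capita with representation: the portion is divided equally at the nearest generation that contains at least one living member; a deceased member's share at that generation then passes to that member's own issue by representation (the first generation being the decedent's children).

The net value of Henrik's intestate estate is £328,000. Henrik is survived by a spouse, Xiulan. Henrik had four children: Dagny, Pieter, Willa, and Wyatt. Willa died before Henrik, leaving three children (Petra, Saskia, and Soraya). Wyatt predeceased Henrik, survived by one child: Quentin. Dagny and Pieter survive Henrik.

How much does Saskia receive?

Saskia receives £20,500.

Xiulan takes one-quarter of £328,000 = £82,000. The remaining £246,000 passes to the descendants.
The descendants' portion (£246,000) is divided into 4 shares of £61,500: Dagny and Pieter each take £61,500; Willa's £61,500 share passes to Willa's issue; Wyatt's £61,500 share passes to Wyatt's issue.
Willa's share (£61,500) is divided into 3 shares of £20,500: Petra, Saskia, and Soraya each take £20,500.
Wyatt's share (£61,500) passes entirely to Quentin.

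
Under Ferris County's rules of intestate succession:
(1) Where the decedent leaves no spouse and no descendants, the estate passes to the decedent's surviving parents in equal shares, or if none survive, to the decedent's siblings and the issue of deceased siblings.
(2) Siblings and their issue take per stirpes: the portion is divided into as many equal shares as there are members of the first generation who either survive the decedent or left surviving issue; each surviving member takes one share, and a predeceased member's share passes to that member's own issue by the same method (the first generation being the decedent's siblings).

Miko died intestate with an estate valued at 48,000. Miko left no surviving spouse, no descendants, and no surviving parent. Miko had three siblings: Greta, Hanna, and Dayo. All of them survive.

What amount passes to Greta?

The entire 48,000 passes to the siblings and their issue.
That amount (48,000) is divided into 3 shares of 16,000: Greta, Hanna, and Dayo each take 16,000.

Greta receives 16,000.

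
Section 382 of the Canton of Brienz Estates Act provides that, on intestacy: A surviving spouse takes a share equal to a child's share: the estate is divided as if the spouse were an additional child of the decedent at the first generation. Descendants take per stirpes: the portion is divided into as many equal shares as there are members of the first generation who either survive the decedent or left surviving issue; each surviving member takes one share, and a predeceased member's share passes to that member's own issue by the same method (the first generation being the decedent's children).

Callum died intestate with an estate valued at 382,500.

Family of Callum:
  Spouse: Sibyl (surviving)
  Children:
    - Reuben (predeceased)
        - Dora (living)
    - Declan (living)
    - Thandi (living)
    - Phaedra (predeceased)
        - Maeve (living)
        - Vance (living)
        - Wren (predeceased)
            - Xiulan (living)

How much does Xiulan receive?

Xiulan receives 25,500.

The spouse counts as an additional share at the children's level, so there are 5 primary shares of 76,500. Sibyl takes one such share (76,500).
The children's combined portion (306,000) is divided into 4 shares of 76,500: Declan and Thandi each take 76,500; Reuben's 76,500 share passes to Reuben's issue; Phaedra's 76,500 share passes to Phaedra's issue.
Reuben's share (76,500) passes entirely to Dora.
Phaedra's share (76,500) is divided into 3 shares of 25,500: Maeve and Vance each take 25,500; Wren's 25,500 share passes to Wren's issue.
Wren's share (25,500) passes entirely to Xiulan.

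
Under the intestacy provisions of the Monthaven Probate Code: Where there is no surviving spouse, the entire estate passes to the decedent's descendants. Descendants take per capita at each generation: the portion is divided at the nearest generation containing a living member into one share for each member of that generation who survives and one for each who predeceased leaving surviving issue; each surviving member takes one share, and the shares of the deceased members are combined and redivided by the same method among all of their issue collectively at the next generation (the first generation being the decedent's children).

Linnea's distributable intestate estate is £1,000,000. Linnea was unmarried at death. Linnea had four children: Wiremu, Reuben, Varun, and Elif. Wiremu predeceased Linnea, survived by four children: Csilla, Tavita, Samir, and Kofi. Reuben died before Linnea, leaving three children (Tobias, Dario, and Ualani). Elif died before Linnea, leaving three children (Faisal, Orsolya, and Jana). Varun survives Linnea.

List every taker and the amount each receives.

Csilla: £75,000; Tavita: £75,000; Samir: £75,000; Kofi: £75,000; Tobias: £75,000; Dario: £75,000; Ualani: £75,000; Varun: £250,000; Faisal: £75,000; Orsolya: £75,000; Jana: £75,000

The entire £1,000,000 passes to the descendants.
That amount (£1,000,000) is divided at the children's generation into 4 shares of £250,000. Varun takes £250,000. The 3 shares of the deceased (Wiremu, Reuben, and Elif) are combined into a pool of £750,000.
That pool (£750,000) is divided at the grandchildren's generation equally among Csilla, Tavita, Samir, Kofi, Tobias, Dario, Ualani, Faisal, Orsolya, and Jana: £75,000 each.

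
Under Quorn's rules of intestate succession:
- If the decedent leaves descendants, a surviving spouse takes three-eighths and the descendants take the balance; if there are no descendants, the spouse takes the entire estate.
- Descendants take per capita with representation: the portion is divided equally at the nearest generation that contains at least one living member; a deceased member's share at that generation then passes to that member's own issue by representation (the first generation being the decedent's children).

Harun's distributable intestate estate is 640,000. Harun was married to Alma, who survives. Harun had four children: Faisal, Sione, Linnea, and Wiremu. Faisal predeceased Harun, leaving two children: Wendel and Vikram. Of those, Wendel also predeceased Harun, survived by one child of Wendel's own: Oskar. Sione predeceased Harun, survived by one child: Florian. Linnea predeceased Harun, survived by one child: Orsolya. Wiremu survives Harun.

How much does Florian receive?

Alma takes three-eighths of 640,000 = 240,000. The remaining 400,000 passes to the descendants.
The descendants' portion (400,000) is divided into 4 shares of 100,000: Wiremu takes 100,000; Faisal's 100,000 share passes to Faisal's issue; Sione's 100,000 share passes to Sione's issue; Linnea's 100,000 share passes to Linnea's issue.
Faisal's share (100,000) is divided into 2 shares of 50,000: Vikram takes 50,000; Wendel's 50,000 share passes to Wendel's issue.
Wendel's share (50,000) passes entirely to Oskar.
Sione's share (100,000) passes entirely to Florian.
Linnea's share (100,000) passes entirely to Orsolya.

Florian receives 100,000.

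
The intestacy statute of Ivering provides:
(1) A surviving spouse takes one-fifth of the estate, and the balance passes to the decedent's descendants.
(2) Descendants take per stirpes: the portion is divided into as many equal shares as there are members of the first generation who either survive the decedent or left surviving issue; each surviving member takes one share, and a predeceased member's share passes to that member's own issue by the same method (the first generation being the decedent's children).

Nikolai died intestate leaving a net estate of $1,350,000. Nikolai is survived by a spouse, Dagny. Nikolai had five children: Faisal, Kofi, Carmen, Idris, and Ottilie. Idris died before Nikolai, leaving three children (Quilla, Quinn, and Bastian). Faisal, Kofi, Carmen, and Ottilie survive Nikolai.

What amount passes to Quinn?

Dagny takes one-fifth of $1,350,000 = $270,000. The remaining $1,080,000 passes to the descendants.
The descendants' portion ($1,080,000) is divided into 5 shares of $216,000: Faisal, Kofi, Carmen, and Ottilie each take $216,000; Idris's $216,000 share passes to Idris's issue.
Idris's share ($216,000) is divided into 3 shares of $72,000: Quilla, Quinn, and Bastian each take $72,000.

Quinn receives $72,000.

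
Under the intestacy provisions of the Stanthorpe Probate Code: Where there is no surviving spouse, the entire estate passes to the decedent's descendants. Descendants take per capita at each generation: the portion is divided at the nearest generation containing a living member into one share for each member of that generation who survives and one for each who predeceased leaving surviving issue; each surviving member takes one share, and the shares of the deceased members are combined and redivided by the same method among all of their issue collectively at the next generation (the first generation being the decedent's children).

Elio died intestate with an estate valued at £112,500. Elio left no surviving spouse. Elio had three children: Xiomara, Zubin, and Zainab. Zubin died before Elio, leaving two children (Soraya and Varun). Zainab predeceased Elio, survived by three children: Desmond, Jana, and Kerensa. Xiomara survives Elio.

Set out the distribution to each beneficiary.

The entire £112,500 passes to the descendants.
That amount (£112,500) is divided at the children's generation into 3 shares of £37,500. Xiomara takes £37,500. The 2 shares of the deceased (Zubin and Zainab) are combined into a pool of £75,000.
That pool (£75,000) is divided at the grandchildren's generation equally among Soraya, Varun, Desmond, Jana, and Kerensa: £15,000 each.

Xiomara: £37,500; Soraya: £15,000; Varun: £15,000; Desmond: £15,000; Jana: £15,000; Kerensa: £15,000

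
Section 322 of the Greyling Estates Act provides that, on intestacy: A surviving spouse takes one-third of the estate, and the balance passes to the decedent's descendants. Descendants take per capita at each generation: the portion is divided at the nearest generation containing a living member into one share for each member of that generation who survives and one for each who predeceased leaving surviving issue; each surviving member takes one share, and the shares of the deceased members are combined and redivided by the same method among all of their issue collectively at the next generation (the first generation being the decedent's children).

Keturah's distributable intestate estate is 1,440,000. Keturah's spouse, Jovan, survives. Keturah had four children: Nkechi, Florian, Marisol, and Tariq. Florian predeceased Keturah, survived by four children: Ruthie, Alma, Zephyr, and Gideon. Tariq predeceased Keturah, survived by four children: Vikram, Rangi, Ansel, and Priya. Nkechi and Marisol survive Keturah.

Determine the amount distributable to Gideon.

Jovan takes one-third of 1,440,000 = 480,000. The remaining 960,000 passes to the descendants.
The descendants' portion (960,000) is divided at the children's generation into 4 shares of 240,000. Nkechi and Marisol each take 240,000. The 2 shares of the deceased (Florian and Tariq) are combined into a pool of 480,000.
That pool (480,000) is divided at the grandchildren's generation equally among Ruthie, Alma, Zephyr, Gideon, Vikram, Rangi, Ansel, and Priya: 60,000 each.

Gideon receives 60,000.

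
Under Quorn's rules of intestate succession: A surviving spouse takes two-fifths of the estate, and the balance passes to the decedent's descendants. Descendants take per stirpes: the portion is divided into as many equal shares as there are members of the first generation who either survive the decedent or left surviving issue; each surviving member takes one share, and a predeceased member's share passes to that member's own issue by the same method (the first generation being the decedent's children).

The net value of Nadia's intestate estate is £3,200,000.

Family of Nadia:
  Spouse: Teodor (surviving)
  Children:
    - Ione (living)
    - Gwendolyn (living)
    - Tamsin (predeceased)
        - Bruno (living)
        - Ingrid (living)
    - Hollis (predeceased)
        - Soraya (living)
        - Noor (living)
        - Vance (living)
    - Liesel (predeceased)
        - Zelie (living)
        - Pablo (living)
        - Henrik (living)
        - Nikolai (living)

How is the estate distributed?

Teodor takes two-fifths of £3,200,000 = £1,280,000. The remaining £1,920,000 passes to the descendants.
The descendants' portion (£1,920,000) is divided into 5 shares of £384,000: Ione and Gwendolyn each take £384,000; Tamsin's £384,000 share passes to Tamsin's issue; Hollis's £384,000 share passes to Hollis's issue; Liesel's £384,000 share passes to Liesel's issue.
Tamsin's share (£384,000) is divided into 2 shares of £192,000: Bruno and Ingrid each take £192,000.
Hollis's share (£384,000) is divided into 3 shares of £128,000: Soraya, Noor, and Vance each take £128,000.
Liesel's share (£384,000) is divided into 4 shares of £96,000: Zelie, Pablo, Henrik, and Nikolai each take £96,000.

Teodor: £1,280,000; Ione: £384,000; Gwendolyn: £384,000; Bruno: £192,000; Ingrid: £192,000; Soraya: £128,000; Noor: £128,000; Vance: £128,000; Zelie: £96,000; Pablo: £96,000; Henrik: £96,000; Nikolai: £96,000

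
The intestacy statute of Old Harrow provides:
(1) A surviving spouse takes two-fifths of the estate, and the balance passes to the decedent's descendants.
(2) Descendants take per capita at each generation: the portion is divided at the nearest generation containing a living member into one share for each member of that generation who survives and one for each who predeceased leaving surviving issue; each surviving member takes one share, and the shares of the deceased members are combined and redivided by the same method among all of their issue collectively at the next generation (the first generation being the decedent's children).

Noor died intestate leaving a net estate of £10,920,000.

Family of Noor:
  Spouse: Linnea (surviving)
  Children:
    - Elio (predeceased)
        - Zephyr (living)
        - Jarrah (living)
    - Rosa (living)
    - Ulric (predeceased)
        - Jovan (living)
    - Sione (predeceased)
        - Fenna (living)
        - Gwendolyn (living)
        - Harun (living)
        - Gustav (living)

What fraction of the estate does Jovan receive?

Linnea takes two-fifths of £10,920,000 = £4,368,000. The remaining £6,552,000 passes to the descendants.
The descendants' portion (£6,552,000) is divided at the children's generation into 4 shares of £1,638,000. Rosa takes £1,638,000. The 3 shares of the deceased (Elio, Ulric, and Sione) are combined into a pool of £4,914,000.
That pool (£4,914,000) is divided at the grandchildren's generation equally among Zephyr, Jarrah, Jovan, Fenna, Gwendolyn, Harun, and Gustav: £702,000 each.

Jovan receives 9/140 of the estate.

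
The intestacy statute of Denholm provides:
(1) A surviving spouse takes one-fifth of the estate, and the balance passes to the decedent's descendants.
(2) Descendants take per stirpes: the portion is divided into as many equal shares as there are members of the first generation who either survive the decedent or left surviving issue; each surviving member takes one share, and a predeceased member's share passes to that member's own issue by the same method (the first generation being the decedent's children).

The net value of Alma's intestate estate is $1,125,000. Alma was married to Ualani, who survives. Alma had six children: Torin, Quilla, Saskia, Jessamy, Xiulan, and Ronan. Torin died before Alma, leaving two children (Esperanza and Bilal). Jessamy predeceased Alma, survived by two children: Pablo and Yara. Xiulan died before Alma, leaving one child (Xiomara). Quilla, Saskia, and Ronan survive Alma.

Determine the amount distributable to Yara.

Ualani takes one-fifth of $1,125,000 = $225,000. The remaining $900,000 passes to the descendants.
The descendants' portion ($900,000) is divided into 6 shares of $150,000: Quilla, Saskia, and Ronan each take $150,000; Torin's $150,000 share passes to Torin's issue; Jessamy's $150,000 share passes to Jessamy's issue; Xiulan's $150,000 share passes to Xiulan's issue.
Torin's share ($150,000) is divided into 2 shares of $75,000: Esperanza and Bilal each take $75,000.
Jessamy's share ($150,000) is divided into 2 shares of $75,000: Pablo and Yara each take $75,000.
Xiulan's share ($150,000) passes entirely to Xiomara.

Yara receives $75,000.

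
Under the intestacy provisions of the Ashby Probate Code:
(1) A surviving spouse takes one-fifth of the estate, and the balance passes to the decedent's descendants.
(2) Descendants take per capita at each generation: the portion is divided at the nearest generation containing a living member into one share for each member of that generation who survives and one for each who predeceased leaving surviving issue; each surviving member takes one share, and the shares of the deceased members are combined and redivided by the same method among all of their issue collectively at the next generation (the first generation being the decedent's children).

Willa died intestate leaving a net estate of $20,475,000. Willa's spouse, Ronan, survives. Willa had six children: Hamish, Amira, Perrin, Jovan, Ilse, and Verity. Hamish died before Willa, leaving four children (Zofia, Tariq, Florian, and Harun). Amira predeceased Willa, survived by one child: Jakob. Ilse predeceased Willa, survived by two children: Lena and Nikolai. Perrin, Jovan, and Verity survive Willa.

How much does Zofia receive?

Ronan takes one-fifth of $20,475,000 = $4,095,000. The remaining $16,380,000 passes to the descendants.
The descendants' portion ($16,380,000) is divided at the children's generation into 6 shares of $2,730,000. Perrin, Jovan, and Verity each take $2,730,000. The 3 shares of the deceased (Hamish, Amira, and Ilse) are combined into a pool of $8,190,000.
That pool ($8,190,000) is divided at the grandchildren's generation equally among Zofia, Tariq, Florian, Harun, Jakob, Lena, and Nikolai: $1,170,000 each.

Zofia receives $1,170,000.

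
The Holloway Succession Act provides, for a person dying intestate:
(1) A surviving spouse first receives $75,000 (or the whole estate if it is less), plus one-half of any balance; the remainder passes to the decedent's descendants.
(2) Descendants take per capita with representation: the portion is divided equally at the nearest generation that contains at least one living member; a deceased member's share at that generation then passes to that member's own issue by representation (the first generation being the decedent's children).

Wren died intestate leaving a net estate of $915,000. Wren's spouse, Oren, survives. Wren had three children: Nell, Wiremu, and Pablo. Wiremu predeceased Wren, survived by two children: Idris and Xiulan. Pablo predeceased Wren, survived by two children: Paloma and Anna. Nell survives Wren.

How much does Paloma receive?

Paloma receives $70,000.

Oren first takes $75,000, leaving a balance of $840,000. Oren then takes one-half of the balance ($420,000), for a total of $495,000. The remaining $420,000 passes to the descendants.
The descendants' portion ($420,000) is divided into 3 shares of $140,000: Nell takes $140,000; Wiremu's $140,000 share passes to Wiremu's issue; Pablo's $140,000 share passes to Pablo's issue.
Wiremu's share ($140,000) is divided into 2 shares of $70,000: Idris and Xiulan each take $70,000.
Pablo's share ($140,000) is divided into 2 shares of $70,000: Paloma and Anna each take $70,000.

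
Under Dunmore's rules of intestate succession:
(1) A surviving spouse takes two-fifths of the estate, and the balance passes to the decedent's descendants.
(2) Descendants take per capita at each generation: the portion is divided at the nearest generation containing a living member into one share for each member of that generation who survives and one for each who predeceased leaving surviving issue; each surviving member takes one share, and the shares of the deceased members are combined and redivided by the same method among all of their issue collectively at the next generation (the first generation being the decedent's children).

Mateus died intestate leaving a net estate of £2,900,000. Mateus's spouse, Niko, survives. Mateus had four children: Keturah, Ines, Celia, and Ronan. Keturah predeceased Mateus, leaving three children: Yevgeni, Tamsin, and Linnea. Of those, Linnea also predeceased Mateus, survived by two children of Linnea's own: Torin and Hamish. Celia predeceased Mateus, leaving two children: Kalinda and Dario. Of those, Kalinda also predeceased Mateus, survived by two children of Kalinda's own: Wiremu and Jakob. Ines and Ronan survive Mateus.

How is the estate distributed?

Niko: £1,160,000; Yevgeni: £174,000; Tamsin: £174,000; Torin: £87,000; Hamish: £87,000; Ines: £435,000; Wiremu: £87,000; Jakob: £87,000; Dario: £174,000; Ronan: £435,000

Niko takes two-fifths of £2,900,000 = £1,160,000. The remaining £1,740,000 passes to the descendants.
The descendants' portion (£1,740,000) is divided at the children's generation into 4 shares of £435,000. Ines and Ronan each take £435,000. The 2 shares of the deceased (Keturah and Celia) are combined into a pool of £870,000.
That pool (£870,000) is divided at the grandchildren's generation into 5 shares of £174,000. Yevgeni, Tamsin, and Dario each take £174,000. The 2 shares of the deceased (Linnea and Kalinda) are combined into a pool of £348,000.
That pool (£348,000) is divided at the great-grandchildren's generation equally among Torin, Hamish, Wiremu, and Jakob: £87,000 each.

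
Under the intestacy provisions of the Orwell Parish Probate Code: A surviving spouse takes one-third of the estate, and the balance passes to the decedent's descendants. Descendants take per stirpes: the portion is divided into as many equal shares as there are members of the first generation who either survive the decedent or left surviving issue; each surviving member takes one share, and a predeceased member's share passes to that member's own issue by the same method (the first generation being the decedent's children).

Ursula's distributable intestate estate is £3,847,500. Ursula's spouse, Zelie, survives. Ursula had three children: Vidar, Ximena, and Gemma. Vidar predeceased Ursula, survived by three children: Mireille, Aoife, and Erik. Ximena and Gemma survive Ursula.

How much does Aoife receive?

Zelie takes one-third of £3,847,500 = £1,282,500. The remaining £2,565,000 passes to the descendants.
The descendants' portion (£2,565,000) is divided into 3 shares of £855,000: Ximena and Gemma each take £855,000; Vidar's £855,000 share passes to Vidar's issue.
Vidar's share (£855,000) is divided into 3 shares of £285,000: Mireille, Aoife, and Erik each take £285,000.

Aoife receives £285,000.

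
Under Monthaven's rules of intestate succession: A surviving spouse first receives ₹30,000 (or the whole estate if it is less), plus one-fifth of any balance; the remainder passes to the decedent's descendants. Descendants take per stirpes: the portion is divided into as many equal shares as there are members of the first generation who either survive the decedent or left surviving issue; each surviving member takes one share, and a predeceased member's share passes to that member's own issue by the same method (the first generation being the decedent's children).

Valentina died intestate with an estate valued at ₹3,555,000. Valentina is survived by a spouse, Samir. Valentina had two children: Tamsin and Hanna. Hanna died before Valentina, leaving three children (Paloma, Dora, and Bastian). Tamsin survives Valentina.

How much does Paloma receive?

Samir first takes ₹30,000, leaving a balance of ₹3,525,000. Samir then takes one-fifth of the balance (₹705,000), for a total of ₹735,000. The remaining ₹2,820,000 passes to the descendants.
The descendants' portion (₹2,820,000) is divided into 2 shares of ₹1,410,000: Tamsin takes ₹1,410,000; Hanna's ₹1,410,000 share passes to Hanna's issue.
Hanna's share (₹1,410,000) is divided into 3 shares of ₹470,000: Paloma, Dora, and Bastian each take ₹470,000.

Paloma receives ₹470,000.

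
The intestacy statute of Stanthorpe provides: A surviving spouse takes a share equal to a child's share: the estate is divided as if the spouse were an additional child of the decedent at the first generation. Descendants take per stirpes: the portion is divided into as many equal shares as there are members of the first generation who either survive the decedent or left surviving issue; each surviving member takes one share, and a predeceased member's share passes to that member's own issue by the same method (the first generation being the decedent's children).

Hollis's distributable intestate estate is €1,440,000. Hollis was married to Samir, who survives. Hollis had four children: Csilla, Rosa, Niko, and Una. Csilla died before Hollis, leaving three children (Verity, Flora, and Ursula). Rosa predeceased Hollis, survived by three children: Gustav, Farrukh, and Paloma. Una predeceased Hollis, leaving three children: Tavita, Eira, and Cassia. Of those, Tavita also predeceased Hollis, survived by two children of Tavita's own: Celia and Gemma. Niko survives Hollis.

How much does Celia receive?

The spouse counts as an additional share at the children's level, so there are 5 primary shares of €288,000. Samir takes one such share (€288,000).
The children's combined portion (€1,152,000) is divided into 4 shares of €288,000: Niko takes €288,000; Csilla's €288,000 share passes to Csilla's issue; Rosa's €288,000 share passes to Rosa's issue; Una's €288,000 share passes to Una's issue.
Csilla's share (€288,000) is divided into 3 shares of €96,000: Verity, Flora, and Ursula each take €96,000.
Rosa's share (€288,000) is divided into 3 shares of €96,000: Gustav, Farrukh, and Paloma each take €96,000.
Una's share (€288,000) is divided into 3 shares of €96,000: Eira and Cassia each take €96,000; Tavita's €96,000 share passes to Tavita's issue.
Tavita's share (€96,000) is divided into 2 shares of €48,000: Celia and Gemma each take €48,000.

Celia receives €48,000.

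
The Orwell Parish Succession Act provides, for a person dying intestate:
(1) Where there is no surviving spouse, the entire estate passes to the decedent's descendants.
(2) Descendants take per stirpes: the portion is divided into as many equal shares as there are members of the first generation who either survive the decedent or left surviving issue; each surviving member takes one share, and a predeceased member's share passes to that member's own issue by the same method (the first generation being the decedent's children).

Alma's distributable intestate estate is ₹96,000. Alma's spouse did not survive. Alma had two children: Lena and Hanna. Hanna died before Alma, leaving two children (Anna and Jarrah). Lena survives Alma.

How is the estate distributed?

Lena: ₹48,000; Anna: ₹24,000; Jarrah: ₹24,000

The entire ₹96,000 passes to the descendants.
That amount (₹96,000) is divided into 2 shares of ₹48,000: Lena takes ₹48,000; Hanna's ₹48,000 share passes to Hanna's issue.
Hanna's share (₹48,000) is divided into 2 shares of ₹24,000: Anna and Jarrah each take ₹24,000.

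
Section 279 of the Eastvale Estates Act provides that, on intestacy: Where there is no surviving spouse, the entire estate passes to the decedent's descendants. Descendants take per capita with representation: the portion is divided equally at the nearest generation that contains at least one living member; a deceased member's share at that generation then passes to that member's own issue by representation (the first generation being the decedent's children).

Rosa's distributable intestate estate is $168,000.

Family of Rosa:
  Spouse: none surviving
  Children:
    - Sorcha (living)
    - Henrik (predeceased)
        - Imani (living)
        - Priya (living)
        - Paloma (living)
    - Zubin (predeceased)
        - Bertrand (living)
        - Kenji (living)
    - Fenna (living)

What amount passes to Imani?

The entire $168,000 passes to the descendants.
That amount ($168,000) is divided into 4 shares of $42,000: Sorcha and Fenna each take $42,000; Henrik's $42,000 share passes to Henrik's issue; Zubin's $42,000 share passes to Zubin's issue.
Henrik's share ($42,000) is divided into 3 shares of $14,000: Imani, Priya, and Paloma each take $14,000.
Zubin's share ($42,000) is divided into 2 shares of $21,000: Bertrand and Kenji each take $21,000.

Imani receives $14,000.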